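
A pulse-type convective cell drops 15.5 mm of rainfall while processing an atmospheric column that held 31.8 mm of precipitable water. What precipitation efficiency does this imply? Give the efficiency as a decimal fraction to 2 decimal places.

ε = rainfall / PW = 15.5 / 31.8 = 0.49.

ε ≈ 0.49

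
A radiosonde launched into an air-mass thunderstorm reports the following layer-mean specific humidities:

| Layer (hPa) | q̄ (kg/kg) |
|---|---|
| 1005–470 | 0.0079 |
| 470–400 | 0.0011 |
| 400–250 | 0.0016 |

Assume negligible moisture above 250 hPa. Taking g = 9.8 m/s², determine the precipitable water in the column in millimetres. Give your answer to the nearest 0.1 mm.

Precipitable water is the column-integrated vapour mass per unit area: PW = (1/g) Σ q̄ Δp, with q in kg/kg and Δp in Pa (1 kg/m² of water = 1 mm).
Layer 1005–470 hPa: Δp = 535 hPa = 53500 Pa, q̄ = 0.0079 kg/kg → 0.0079 × 53500 / 9.8 = 43.13 mm
Layer 470–400 hPa: Δp = 70 hPa = 7000 Pa, q̄ = 0.0011 kg/kg → 0.0011 × 7000 / 9.8 = 0.79 mm
Layer 400–250 hPa: Δp = 150 hPa = 15000 Pa, q̄ = 0.0016 kg/kg → 0.0016 × 15000 / 9.8 = 2.45 mm
PW = 43.13 + 0.79 + 2.45 = 46.37 ≈ 46.4 mm.

PW ≈ 46.4 mm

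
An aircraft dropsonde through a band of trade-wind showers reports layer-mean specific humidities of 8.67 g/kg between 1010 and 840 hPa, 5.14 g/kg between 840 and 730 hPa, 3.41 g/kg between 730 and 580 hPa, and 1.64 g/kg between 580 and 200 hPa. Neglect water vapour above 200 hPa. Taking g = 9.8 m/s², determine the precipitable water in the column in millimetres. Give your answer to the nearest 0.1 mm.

PW ≈ 32.4 mm

Precipitable water is the column-integrated vapour mass per unit area: PW = (1/g) Σ q̄ Δp, with q in kg/kg and Δp in Pa (1 kg/m² of water = 1 mm).
Layer 1010–840 hPa: Δp = 170 hPa = 17000 Pa, q̄ = 0.00867 kg/kg → 0.00867 × 17000 / 9.8 = 15.04 mm
Layer 840–730 hPa: Δp = 110 hPa = 11000 Pa, q̄ = 0.00514 kg/kg → 0.00514 × 11000 / 9.8 = 5.77 mm
Layer 730–580 hPa: Δp = 150 hPa = 15000 Pa, q̄ = 0.00341 kg/kg → 0.00341 × 15000 / 9.8 = 5.22 mm
Layer 580–200 hPa: Δp = 380 hPa = 38000 Pa, q̄ = 0.00164 kg/kg → 0.00164 × 38000 / 9.8 = 6.36 mm
PW = 15.04 + 5.77 + 5.22 + 6.36 = 32.39 ≈ 32.4 mm.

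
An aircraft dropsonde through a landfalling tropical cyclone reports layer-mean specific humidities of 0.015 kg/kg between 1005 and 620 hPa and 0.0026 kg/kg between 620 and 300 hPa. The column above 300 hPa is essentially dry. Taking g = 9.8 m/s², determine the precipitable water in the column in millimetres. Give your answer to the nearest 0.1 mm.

PW ≈ 67.4 mm

Precipitable water is the column-integrated vapour mass per unit area: PW = (1/g) Σ q̄ Δp, with q in kg/kg and Δp in Pa (1 kg/m² of water = 1 mm).
Layer 1005–620 hPa: Δp = 385 hPa = 38500 Pa, q̄ = 0.015 kg/kg → 0.015 × 38500 / 9.8 = 58.93 mm
Layer 620–300 hPa: Δp = 320 hPa = 32000 Pa, q̄ = 0.0026 kg/kg → 0.0026 × 32000 / 9.8 = 8.49 mm
PW = 58.93 + 8.49 = 67.42 ≈ 67.4 mm.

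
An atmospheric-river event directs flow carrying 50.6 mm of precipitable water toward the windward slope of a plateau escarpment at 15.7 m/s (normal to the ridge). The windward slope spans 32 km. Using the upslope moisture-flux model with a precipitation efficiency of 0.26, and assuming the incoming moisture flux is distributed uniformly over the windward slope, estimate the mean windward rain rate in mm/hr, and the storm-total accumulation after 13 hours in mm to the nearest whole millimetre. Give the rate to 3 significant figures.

R ≈ 23.2 mm/hr; total ≈ 302 mm

Incoming column moisture flux per unit ridge length: F = V × PW = 15.7 × 50.6 = 794.42 mm·m/s.
Spread over the 32 km slope with efficiency ε = 0.26: R = ε·F/W = 0.26 × 794.42 / 32000 m = 6.455e-03 mm/s.
R = 6.455e-03 × 3600 = 23.2 mm/hr.
Over 13 h: total = 23.2 × 13 = 301.6 ≈ 302 mm.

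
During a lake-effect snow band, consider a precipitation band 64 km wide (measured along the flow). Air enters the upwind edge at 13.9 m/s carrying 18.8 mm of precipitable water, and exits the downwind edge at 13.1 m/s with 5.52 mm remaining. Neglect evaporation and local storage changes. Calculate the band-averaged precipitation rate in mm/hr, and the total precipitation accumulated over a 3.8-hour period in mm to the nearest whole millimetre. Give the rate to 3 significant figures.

Column moisture flux per unit crosswind length is F = V × PW.
Inflow: F_in = 13.9 × 18.8 = 261.32 mm·m/s
Outflow: F_out = 13.1 × 5.52 = 72.312 mm·m/s
Steady-state rate R = (F_in − F_out)/L = (261.32 − 72.312) / 64000 m = 2.953e-03 mm/s.
R = 2.953e-03 × 3600 = 10.6 mm/hr.
Over 3.8 h: total = 10.6 × 3.8 = 40.28 ≈ 40 mm.

R ≈ 10.6 mm/hr; total ≈ 40 mm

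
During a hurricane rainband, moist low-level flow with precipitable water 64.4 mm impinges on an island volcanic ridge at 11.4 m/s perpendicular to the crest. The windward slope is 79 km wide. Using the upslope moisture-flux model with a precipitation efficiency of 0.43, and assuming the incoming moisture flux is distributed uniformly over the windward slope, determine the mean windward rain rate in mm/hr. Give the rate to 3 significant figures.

R ≈ 14.4 mm/hr

Incoming column moisture flux per unit ridge length: F = V × PW = 11.4 × 64.4 = 734.16 mm·m/s.
Spread over the 79 km slope with efficiency ε = 0.43: R = ε·F/W = 0.43 × 734.16 / 79000 m = 3.996e-03 mm/s.
R = 3.996e-03 × 3600 = 14.4 mm/hr.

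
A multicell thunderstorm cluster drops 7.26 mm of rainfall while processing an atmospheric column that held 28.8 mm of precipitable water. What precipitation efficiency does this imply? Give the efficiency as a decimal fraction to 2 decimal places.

ε ≈ 0.25

ε = rainfall / PW = 7.26 / 28.8 = 0.25.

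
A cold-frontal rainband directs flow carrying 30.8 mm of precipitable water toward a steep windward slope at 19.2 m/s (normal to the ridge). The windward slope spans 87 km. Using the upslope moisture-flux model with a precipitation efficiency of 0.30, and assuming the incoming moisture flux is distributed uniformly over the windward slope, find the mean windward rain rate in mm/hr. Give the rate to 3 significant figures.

Incoming column moisture flux per unit ridge length: F = V × PW = 19.2 × 30.8 = 591.36 mm·m/s.
Spread over the 87 km slope with efficiency ε = 0.30: R = ε·F/W = 0.30 × 591.36 / 87000 m = 2.039e-03 mm/s.
R = 2.039e-03 × 3600 = 7.34 mm/hr.

R ≈ 7.34 mm/hr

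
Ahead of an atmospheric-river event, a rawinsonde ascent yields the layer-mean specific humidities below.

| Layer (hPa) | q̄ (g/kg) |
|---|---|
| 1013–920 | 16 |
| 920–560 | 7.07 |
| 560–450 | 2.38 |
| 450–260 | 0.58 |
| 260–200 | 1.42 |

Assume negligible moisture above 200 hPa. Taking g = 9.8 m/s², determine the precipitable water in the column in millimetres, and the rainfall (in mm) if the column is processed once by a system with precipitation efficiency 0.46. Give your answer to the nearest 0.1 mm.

PW ≈ 45.8 mm; rainfall ≈ 21.1 mm

Precipitable water is the column-integrated vapour mass per unit area: PW = (1/g) Σ q̄ Δp, with q in kg/kg and Δp in Pa (1 kg/m² of water = 1 mm).
Layer 1013–920 hPa: Δp = 93 hPa = 9300 Pa, q̄ = 0.016 kg/kg → 0.016 × 9300 / 9.8 = 15.18 mm
Layer 920–560 hPa: Δp = 360 hPa = 36000 Pa, q̄ = 0.00707 kg/kg → 0.00707 × 36000 / 9.8 = 25.97 mm
Layer 560–450 hPa: Δp = 110 hPa = 11000 Pa, q̄ = 0.00238 kg/kg → 0.00238 × 11000 / 9.8 = 2.67 mm
Layer 450–260 hPa: Δp = 190 hPa = 19000 Pa, q̄ = 0.00058 kg/kg → 0.00058 × 19000 / 9.8 = 1.12 mm
Layer 260–200 hPa: Δp = 60 hPa = 6000 Pa, q̄ = 0.00142 kg/kg → 0.00142 × 6000 / 9.8 = 0.87 mm
PW = 15.18 + 25.97 + 2.67 + 1.12 + 0.87 = 45.81 ≈ 45.8 mm.
Rainfall = ε × PW = 0.46 × 45.8 = 21.1 mm.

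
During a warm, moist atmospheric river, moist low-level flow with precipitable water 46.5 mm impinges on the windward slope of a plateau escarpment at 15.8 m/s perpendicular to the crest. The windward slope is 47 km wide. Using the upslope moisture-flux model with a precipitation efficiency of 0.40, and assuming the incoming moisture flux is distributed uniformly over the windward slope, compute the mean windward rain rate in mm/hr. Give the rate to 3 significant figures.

R ≈ 22.5 mm/hr

Incoming column moisture flux per unit ridge length: F = V × PW = 15.8 × 46.5 = 734.7 mm·m/s.
Spread over the 47 km slope with efficiency ε = 0.40: R = ε·F/W = 0.40 × 734.7 / 47000 m = 6.253e-03 mm/s.
R = 6.253e-03 × 3600 = 22.5 mm/hr.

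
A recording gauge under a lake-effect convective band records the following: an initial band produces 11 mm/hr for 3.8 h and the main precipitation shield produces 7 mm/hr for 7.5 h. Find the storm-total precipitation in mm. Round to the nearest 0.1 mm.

total ≈ 94.3 mm

Total = Σ Rᵢ Δtᵢ = 11 × 3.8 + 7 × 7.5
      = 41.8 + 52.5 = 94.3 mm.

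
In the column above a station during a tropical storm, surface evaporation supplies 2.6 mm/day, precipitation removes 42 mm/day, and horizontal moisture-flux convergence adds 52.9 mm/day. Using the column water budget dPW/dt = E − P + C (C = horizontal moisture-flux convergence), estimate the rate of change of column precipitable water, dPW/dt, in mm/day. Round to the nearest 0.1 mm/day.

dPW/dt ≈ 13.5 mm/day

dPW/dt = E − P + C = 2.6 − 42 + (52.9) = 13.5 mm/day.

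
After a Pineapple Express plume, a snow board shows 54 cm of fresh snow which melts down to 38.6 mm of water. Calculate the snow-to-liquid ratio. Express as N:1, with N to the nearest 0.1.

Ratio = snow depth / SWE = 540 mm / 38.6 mm = 14.0, i.e. 14.0:1.

ratio ≈ 14.0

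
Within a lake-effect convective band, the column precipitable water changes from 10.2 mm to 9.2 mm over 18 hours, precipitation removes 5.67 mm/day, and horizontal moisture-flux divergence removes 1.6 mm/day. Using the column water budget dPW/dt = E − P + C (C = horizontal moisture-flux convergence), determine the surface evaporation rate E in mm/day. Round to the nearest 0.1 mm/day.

E ≈ 5.9 mm/day

dPW/dt = (9.2 − 10.2) mm / (18/24 day) = -1.333 mm/day.
E = dPW/dt + P − C = (-1.333) + 5.67 − (-1.6) = 5.9 mm/day.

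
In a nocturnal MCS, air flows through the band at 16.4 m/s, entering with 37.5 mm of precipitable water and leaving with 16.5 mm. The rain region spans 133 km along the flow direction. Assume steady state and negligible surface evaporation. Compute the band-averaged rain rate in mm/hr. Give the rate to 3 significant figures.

R ≈ 9.32 mm/hr

Column moisture flux per unit crosswind length is F = V × PW.
Inflow: F_in = 16.4 × 37.5 = 615 mm·m/s
Outflow: F_out = 16.4 × 16.5 = 270.6 mm·m/s
Steady-state rate R = (F_in − F_out)/L = (615 − 270.6) / 133000 m = 2.589e-03 mm/s.
R = 2.589e-03 × 3600 = 9.32 mm/hr.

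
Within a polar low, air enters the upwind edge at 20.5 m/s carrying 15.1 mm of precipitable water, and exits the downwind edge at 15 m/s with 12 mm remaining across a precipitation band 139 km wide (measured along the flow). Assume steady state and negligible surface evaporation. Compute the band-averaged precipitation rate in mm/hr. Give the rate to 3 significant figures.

R ≈ 3.36 mm/hr

Column moisture flux per unit crosswind length is F = V × PW.
Inflow: F_in = 20.5 × 15.1 = 309.55 mm·m/s
Outflow: F_out = 15 × 12 = 180 mm·m/s
Steady-state rate R = (F_in − F_out)/L = (309.55 − 180) / 139000 m = 9.320e-04 mm/s.
R = 9.320e-04 × 3600 = 3.36 mm/hr.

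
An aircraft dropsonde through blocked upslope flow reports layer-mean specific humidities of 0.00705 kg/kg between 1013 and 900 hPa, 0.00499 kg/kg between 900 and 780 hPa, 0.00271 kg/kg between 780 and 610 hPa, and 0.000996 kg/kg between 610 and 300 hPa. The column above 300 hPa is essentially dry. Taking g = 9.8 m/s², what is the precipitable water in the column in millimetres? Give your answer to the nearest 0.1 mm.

Precipitable water is the column-integrated vapour mass per unit area: PW = (1/g) Σ q̄ Δp, with q in kg/kg and Δp in Pa (1 kg/m² of water = 1 mm).
Layer 1013–900 hPa: Δp = 113 hPa = 11300 Pa, q̄ = 0.00705 kg/kg → 0.00705 × 11300 / 9.8 = 8.13 mm
Layer 900–780 hPa: Δp = 120 hPa = 12000 Pa, q̄ = 0.00499 kg/kg → 0.00499 × 12000 / 9.8 = 6.11 mm
Layer 780–610 hPa: Δp = 170 hPa = 17000 Pa, q̄ = 0.00271 kg/kg → 0.00271 × 17000 / 9.8 = 4.70 mm
Layer 610–300 hPa: Δp = 310 hPa = 31000 Pa, q̄ = 0.000996 kg/kg → 0.000996 × 31000 / 9.8 = 3.15 mm
PW = 8.13 + 6.11 + 4.70 + 3.15 = 22.09 ≈ 22.1 mm.

PW ≈ 22.1 mm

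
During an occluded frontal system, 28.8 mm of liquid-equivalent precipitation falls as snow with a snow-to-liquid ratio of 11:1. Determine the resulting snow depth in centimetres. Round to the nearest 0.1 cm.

Snow depth = liquid × ratio = 28.8 mm × 11 = 316.8 mm = 31.7 cm.

snow depth ≈ 31.7 cm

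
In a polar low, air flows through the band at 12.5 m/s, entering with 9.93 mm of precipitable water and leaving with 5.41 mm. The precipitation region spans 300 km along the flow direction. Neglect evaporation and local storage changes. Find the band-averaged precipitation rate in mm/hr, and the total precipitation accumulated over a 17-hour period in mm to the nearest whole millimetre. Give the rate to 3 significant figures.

Column moisture flux per unit crosswind length is F = V × PW.
Inflow: F_in = 12.5 × 9.93 = 124.125 mm·m/s
Outflow: F_out = 12.5 × 5.41 = 67.625 mm·m/s
Steady-state rate R = (F_in − F_out)/L = (124.125 − 67.625) / 300000 m = 1.883e-04 mm/s.
R = 1.883e-04 × 3600 = 0.678 mm/hr.
Over 17 h: total = 0.678 × 17 = 11.526 ≈ 12 mm.

R ≈ 0.678 mm/hr; total ≈ 12 mm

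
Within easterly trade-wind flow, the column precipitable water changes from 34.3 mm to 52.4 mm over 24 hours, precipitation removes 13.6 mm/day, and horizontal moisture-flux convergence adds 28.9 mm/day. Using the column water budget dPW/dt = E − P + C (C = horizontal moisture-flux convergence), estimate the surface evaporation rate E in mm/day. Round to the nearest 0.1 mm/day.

dPW/dt = (52.4 − 34.3) mm / (24/24 day) = +18.100 mm/day.
E = dPW/dt + P − C = (+18.100) + 13.6 − (28.9) = 2.8 mm/day.

E ≈ 2.8 mm/day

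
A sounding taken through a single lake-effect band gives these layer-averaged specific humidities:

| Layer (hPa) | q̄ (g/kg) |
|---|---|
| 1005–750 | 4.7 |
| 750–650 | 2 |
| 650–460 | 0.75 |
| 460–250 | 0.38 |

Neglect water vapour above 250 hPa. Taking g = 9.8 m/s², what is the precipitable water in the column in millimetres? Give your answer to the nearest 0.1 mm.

PW ≈ 16.5 mm

Precipitable water is the column-integrated vapour mass per unit area: PW = (1/g) Σ q̄ Δp, with q in kg/kg and Δp in Pa (1 kg/m² of water = 1 mm).
Layer 1005–750 hPa: Δp = 255 hPa = 25500 Pa, q̄ = 0.0047 kg/kg → 0.0047 × 25500 / 9.8 = 12.23 mm
Layer 750–650 hPa: Δp = 100 hPa = 10000 Pa, q̄ = 0.002 kg/kg → 0.002 × 10000 / 9.8 = 2.04 mm
Layer 650–460 hPa: Δp = 190 hPa = 19000 Pa, q̄ = 0.00075 kg/kg → 0.00075 × 19000 / 9.8 = 1.45 mm
Layer 460–250 hPa: Δp = 210 hPa = 21000 Pa, q̄ = 0.00038 kg/kg → 0.00038 × 21000 / 9.8 = 0.81 mm
PW = 12.23 + 2.04 + 1.45 + 0.81 = 16.53 ≈ 16.5 mm.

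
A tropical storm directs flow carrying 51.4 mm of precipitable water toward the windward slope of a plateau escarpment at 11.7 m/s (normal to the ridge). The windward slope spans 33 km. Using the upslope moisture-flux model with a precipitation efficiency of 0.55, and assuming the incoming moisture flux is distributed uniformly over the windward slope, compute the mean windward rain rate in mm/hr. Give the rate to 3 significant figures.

Incoming column moisture flux per unit ridge length: F = V × PW = 11.7 × 51.4 = 601.38 mm·m/s.
Spread over the 33 km slope with efficiency ε = 0.55: R = ε·F/W = 0.55 × 601.38 / 33000 m = 1.002e-02 mm/s.
R = 1.002e-02 × 3600 = 36.1 mm/hr.

R ≈ 36.1 mm/hr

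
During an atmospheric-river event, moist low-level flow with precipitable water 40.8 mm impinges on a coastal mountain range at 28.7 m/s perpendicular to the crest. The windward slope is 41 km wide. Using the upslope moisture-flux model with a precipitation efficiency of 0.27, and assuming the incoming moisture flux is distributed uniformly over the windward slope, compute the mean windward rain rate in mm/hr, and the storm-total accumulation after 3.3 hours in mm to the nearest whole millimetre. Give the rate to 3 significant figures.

Incoming column moisture flux per unit ridge length: F = V × PW = 28.7 × 40.8 = 1170.96 mm·m/s.
Spread over the 41 km slope with efficiency ε = 0.27: R = ε·F/W = 0.27 × 1170.96 / 41000 m = 7.711e-03 mm/s.
R = 7.711e-03 × 3600 = 27.8 mm/hr.
Over 3.3 h: total = 27.8 × 3.3 = 91.74 ≈ 92 mm.

R ≈ 27.8 mm/hr; total ≈ 92 mm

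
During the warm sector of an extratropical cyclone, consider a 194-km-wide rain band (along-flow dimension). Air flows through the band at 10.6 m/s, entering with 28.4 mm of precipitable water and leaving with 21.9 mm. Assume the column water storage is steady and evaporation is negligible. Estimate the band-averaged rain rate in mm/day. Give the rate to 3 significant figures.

Column moisture flux per unit crosswind length is F = V × PW.
Inflow: F_in = 10.6 × 28.4 = 301.04 mm·m/s
Outflow: F_out = 10.6 × 21.9 = 232.14 mm·m/s
Steady-state rate R = (F_in − F_out)/L = (301.04 − 232.14) / 194000 m = 3.552e-04 mm/s.
R = 3.552e-04 × 3600 × 24 = 30.7 mm/day.

R ≈ 30.7 mm/day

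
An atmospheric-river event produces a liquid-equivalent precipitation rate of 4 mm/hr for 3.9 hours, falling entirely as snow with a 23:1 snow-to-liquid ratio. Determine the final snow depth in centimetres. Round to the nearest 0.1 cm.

Liquid-equivalent depth = 4 × 3.9 = 15.6 mm.
Snow depth = 15.6 mm × 23 = 358.8 mm = 35.9 cm.

snow depth ≈ 35.9 cm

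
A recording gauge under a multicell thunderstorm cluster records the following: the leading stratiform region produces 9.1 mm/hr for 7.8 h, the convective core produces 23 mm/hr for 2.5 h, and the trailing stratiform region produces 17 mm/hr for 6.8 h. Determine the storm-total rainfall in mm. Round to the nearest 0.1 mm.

total ≈ 244.1 mm

Total = Σ Rᵢ Δtᵢ = 9.1 × 7.8 + 23 × 2.5 + 17 × 6.8
      = 70.98 + 57.5 + 115.6 = 244.1 mm.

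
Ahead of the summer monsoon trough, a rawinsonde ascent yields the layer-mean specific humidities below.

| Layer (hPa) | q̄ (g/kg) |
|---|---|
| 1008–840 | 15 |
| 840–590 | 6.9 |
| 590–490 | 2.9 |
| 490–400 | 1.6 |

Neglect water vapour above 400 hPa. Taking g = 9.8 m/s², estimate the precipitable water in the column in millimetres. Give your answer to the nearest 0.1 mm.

Precipitable water is the column-integrated vapour mass per unit area: PW = (1/g) Σ q̄ Δp, with q in kg/kg and Δp in Pa (1 kg/m² of water = 1 mm).
Layer 1008–840 hPa: Δp = 168 hPa = 16800 Pa, q̄ = 0.015 kg/kg → 0.015 × 16800 / 9.8 = 25.71 mm
Layer 840–590 hPa: Δp = 250 hPa = 25000 Pa, q̄ = 0.0069 kg/kg → 0.0069 × 25000 / 9.8 = 17.60 mm
Layer 590–490 hPa: Δp = 100 hPa = 10000 Pa, q̄ = 0.0029 kg/kg → 0.0029 × 10000 / 9.8 = 2.96 mm
Layer 490–400 hPa: Δp = 90 hPa = 9000 Pa, q̄ = 0.0016 kg/kg → 0.0016 × 9000 / 9.8 = 1.47 mm
PW = 25.71 + 17.60 + 2.96 + 1.47 = 47.74 ≈ 47.7 mm.

PW ≈ 47.7 mm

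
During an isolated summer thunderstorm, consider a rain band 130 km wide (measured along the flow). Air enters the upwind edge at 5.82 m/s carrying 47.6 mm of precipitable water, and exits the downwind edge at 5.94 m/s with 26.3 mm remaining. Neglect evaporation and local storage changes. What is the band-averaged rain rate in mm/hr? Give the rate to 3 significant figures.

R ≈ 3.35 mm/hr

Column moisture flux per unit crosswind length is F = V × PW.
Inflow: F_in = 5.82 × 47.6 = 277.032 mm·m/s
Outflow: F_out = 5.94 × 26.3 = 156.222 mm·m/s
Steady-state rate R = (F_in − F_out)/L = (277.032 − 156.222) / 130000 m = 9.293e-04 mm/s.
R = 9.293e-04 × 3600 = 3.35 mm/hr.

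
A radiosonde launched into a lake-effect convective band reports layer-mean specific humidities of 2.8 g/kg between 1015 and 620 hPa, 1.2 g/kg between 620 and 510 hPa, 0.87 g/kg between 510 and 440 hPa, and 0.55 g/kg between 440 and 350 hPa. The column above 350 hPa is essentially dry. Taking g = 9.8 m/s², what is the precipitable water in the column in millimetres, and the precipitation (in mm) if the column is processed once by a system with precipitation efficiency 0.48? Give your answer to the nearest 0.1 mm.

Precipitable water is the column-integrated vapour mass per unit area: PW = (1/g) Σ q̄ Δp, with q in kg/kg and Δp in Pa (1 kg/m² of water = 1 mm).
Layer 1015–620 hPa: Δp = 395 hPa = 39500 Pa, q̄ = 0.0028 kg/kg → 0.0028 × 39500 / 9.8 = 11.29 mm
Layer 620–510 hPa: Δp = 110 hPa = 11000 Pa, q̄ = 0.0012 kg/kg → 0.0012 × 11000 / 9.8 = 1.35 mm
Layer 510–440 hPa: Δp = 70 hPa = 7000 Pa, q̄ = 0.00087 kg/kg → 0.00087 × 7000 / 9.8 = 0.62 mm
Layer 440–350 hPa: Δp = 90 hPa = 9000 Pa, q̄ = 0.00055 kg/kg → 0.00055 × 9000 / 9.8 = 0.51 mm
PW = 11.29 + 1.35 + 0.62 + 0.51 = 13.77 ≈ 13.8 mm.
Precipitation = ε × PW = 0.48 × 13.8 = 6.6 mm.

PW ≈ 13.8 mm; precipitation ≈ 6.6 mm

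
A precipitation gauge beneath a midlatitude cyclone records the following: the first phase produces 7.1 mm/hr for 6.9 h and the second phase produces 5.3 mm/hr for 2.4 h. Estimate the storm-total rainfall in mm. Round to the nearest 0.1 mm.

Total = Σ Rᵢ Δtᵢ = 7.1 × 6.9 + 5.3 × 2.4
      = 48.99 + 12.72 = 61.7 mm.

total ≈ 61.7 mm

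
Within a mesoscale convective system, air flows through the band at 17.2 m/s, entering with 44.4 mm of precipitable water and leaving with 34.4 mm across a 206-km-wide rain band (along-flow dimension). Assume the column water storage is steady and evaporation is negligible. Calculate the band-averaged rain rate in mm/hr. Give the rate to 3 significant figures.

R ≈ 3.01 mm/hr

Column moisture flux per unit crosswind length is F = V × PW.
Inflow: F_in = 17.2 × 44.4 = 763.68 mm·m/s
Outflow: F_out = 17.2 × 34.4 = 591.68 mm·m/s
Steady-state rate R = (F_in − F_out)/L = (763.68 − 591.68) / 206000 m = 8.350e-04 mm/s.
R = 8.350e-04 × 3600 = 3.01 mm/hr.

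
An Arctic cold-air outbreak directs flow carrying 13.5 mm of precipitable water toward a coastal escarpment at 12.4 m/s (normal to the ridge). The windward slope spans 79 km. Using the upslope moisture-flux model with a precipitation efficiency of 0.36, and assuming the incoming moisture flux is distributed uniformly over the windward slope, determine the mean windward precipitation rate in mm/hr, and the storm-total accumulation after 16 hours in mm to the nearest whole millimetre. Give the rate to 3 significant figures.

Incoming column moisture flux per unit ridge length: F = V × PW = 12.4 × 13.5 = 167.4 mm·m/s.
Spread over the 79 km slope with efficiency ε = 0.36: R = ε·F/W = 0.36 × 167.4 / 79000 m = 7.628e-04 mm/s.
R = 7.628e-04 × 3600 = 2.75 mm/hr.
Over 16 h: total = 2.75 × 16 = 44 mm.

R ≈ 2.75 mm/hr; total ≈ 44 mm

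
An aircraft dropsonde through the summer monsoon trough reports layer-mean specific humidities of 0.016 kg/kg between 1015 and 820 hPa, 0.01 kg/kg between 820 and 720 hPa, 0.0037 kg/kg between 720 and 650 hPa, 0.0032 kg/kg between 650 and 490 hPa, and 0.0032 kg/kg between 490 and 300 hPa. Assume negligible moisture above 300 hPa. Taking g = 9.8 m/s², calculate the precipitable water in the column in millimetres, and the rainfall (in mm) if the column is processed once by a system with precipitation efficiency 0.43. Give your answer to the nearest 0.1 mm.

Precipitable water is the column-integrated vapour mass per unit area: PW = (1/g) Σ q̄ Δp, with q in kg/kg and Δp in Pa (1 kg/m² of water = 1 mm).
Layer 1015–820 hPa: Δp = 195 hPa = 19500 Pa, q̄ = 0.016 kg/kg → 0.016 × 19500 / 9.8 = 31.84 mm
Layer 820–720 hPa: Δp = 100 hPa = 10000 Pa, q̄ = 0.01 kg/kg → 0.01 × 10000 / 9.8 = 10.20 mm
Layer 720–650 hPa: Δp = 70 hPa = 7000 Pa, q̄ = 0.0037 kg/kg → 0.0037 × 7000 / 9.8 = 2.64 mm
Layer 650–490 hPa: Δp = 160 hPa = 16000 Pa, q̄ = 0.0032 kg/kg → 0.0032 × 16000 / 9.8 = 5.22 mm
Layer 490–300 hPa: Δp = 190 hPa = 19000 Pa, q̄ = 0.0032 kg/kg → 0.0032 × 19000 / 9.8 = 6.20 mm
PW = 31.84 + 10.20 + 2.64 + 5.22 + 6.20 = 56.10 ≈ 56.1 mm.
Rainfall = ε × PW = 0.43 × 56.1 = 24.1 mm.

PW ≈ 56.1 mm; rainfall ≈ 24.1 mm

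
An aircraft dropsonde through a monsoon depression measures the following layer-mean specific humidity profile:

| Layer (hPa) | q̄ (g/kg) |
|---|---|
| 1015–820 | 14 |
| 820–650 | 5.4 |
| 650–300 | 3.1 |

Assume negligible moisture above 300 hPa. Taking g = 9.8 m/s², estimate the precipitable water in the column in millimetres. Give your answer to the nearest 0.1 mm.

PW ≈ 48.3 mm

Precipitable water is the column-integrated vapour mass per unit area: PW = (1/g) Σ q̄ Δp, with q in kg/kg and Δp in Pa (1 kg/m² of water = 1 mm).
Layer 1015–820 hPa: Δp = 195 hPa = 19500 Pa, q̄ = 0.014 kg/kg → 0.014 × 19500 / 9.8 = 27.86 mm
Layer 820–650 hPa: Δp = 170 hPa = 17000 Pa, q̄ = 0.0054 kg/kg → 0.0054 × 17000 / 9.8 = 9.37 mm
Layer 650–300 hPa: Δp = 350 hPa = 35000 Pa, q̄ = 0.0031 kg/kg → 0.0031 × 35000 / 9.8 = 11.07 mm
PW = 27.86 + 9.37 + 11.07 = 48.30 ≈ 48.3 mm.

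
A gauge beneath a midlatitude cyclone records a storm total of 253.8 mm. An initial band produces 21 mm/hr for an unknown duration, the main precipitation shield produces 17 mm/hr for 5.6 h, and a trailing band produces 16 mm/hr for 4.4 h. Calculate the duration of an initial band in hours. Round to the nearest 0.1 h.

Known phases: 17 × 5.6 + 16 × 4.4 = 95.2 + 70.4 = 165.6 mm.
Remaining depth = 253.8 − 165.6 = 88.2 mm.
Duration = 88.2 / 21 = 4.2 h.

duration ≈ 4.2 h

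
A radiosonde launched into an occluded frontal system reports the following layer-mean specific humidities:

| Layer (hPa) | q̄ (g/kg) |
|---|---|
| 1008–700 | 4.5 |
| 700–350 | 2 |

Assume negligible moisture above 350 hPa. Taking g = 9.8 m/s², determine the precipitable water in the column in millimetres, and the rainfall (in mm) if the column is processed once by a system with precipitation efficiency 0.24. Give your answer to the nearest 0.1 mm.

PW ≈ 21.3 mm; rainfall ≈ 5.1 mm

Precipitable water is the column-integrated vapour mass per unit area: PW = (1/g) Σ q̄ Δp, with q in kg/kg and Δp in Pa (1 kg/m² of water = 1 mm).
Layer 1008–700 hPa: Δp = 308 hPa = 30800 Pa, q̄ = 0.0045 kg/kg → 0.0045 × 30800 / 9.8 = 14.14 mm
Layer 700–350 hPa: Δp = 350 hPa = 35000 Pa, q̄ = 0.002 kg/kg → 0.002 × 35000 / 9.8 = 7.14 mm
PW = 14.14 + 7.14 = 21.28 ≈ 21.3 mm.
Rainfall = ε × PW = 0.24 × 21.3 = 5.1 mm.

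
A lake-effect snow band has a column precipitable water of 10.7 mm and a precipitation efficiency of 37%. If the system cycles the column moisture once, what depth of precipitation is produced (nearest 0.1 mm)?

Precipitation = ε × PW = 0.37 × 10.7 = 4.0 mm.

precipitation ≈ 4.0 mm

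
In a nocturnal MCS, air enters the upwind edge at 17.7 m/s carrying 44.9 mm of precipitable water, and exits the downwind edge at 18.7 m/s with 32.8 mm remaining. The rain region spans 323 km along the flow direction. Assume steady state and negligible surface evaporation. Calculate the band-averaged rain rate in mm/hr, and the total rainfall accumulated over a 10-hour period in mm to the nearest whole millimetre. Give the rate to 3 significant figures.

R ≈ 2.02 mm/hr; total ≈ 20 mm

Column moisture flux per unit crosswind length is F = V × PW.
Inflow: F_in = 17.7 × 44.9 = 794.73 mm·m/s
Outflow: F_out = 18.7 × 32.8 = 613.36 mm·m/s
Steady-state rate R = (F_in − F_out)/L = (794.73 − 613.36) / 323000 m = 5.615e-04 mm/s.
R = 5.615e-04 × 3600 = 2.02 mm/hr.
Over 10 h: total = 2.02 × 10 = 20.2 ≈ 20 mm.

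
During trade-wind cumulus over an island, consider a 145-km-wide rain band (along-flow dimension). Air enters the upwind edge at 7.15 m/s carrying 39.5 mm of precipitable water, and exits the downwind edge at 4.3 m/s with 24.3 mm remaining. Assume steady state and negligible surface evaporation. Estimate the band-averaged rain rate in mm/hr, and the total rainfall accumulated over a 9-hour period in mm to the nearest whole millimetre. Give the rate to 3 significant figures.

Column moisture flux per unit crosswind length is F = V × PW.
Inflow: F_in = 7.15 × 39.5 = 282.425 mm·m/s
Outflow: F_out = 4.3 × 24.3 = 104.49 mm·m/s
Steady-state rate R = (F_in − F_out)/L = (282.425 − 104.49) / 145000 m = 1.227e-03 mm/s.
R = 1.227e-03 × 3600 = 4.42 mm/hr.
Over 9 h: total = 4.42 × 9 = 39.78 ≈ 40 mm.

R ≈ 4.42 mm/hr; total ≈ 40 mm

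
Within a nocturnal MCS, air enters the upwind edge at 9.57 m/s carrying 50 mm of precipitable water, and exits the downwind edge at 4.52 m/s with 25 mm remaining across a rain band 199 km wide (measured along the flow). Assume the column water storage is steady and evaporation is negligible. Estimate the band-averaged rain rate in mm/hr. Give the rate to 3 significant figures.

Column moisture flux per unit crosswind length is F = V × PW.
Inflow: F_in = 9.57 × 50 = 478.5 mm·m/s
Outflow: F_out = 4.52 × 25 = 113 mm·m/s
Steady-state rate R = (F_in − F_out)/L = (478.5 − 113) / 199000 m = 1.837e-03 mm/s.
R = 1.837e-03 × 3600 = 6.61 mm/hr.

R ≈ 6.61 mm/hr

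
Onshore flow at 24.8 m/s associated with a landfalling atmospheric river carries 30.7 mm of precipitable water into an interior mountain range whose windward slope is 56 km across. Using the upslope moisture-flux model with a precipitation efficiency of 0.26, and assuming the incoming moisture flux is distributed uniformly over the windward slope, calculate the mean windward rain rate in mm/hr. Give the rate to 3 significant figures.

R ≈ 12.7 mm/hr

Incoming column moisture flux per unit ridge length: F = V × PW = 24.8 × 30.7 = 761.36 mm·m/s.
Spread over the 56 km slope with efficiency ε = 0.26: R = ε·F/W = 0.26 × 761.36 / 56000 m = 3.535e-03 mm/s.
R = 3.535e-03 × 3600 = 12.7 mm/hr.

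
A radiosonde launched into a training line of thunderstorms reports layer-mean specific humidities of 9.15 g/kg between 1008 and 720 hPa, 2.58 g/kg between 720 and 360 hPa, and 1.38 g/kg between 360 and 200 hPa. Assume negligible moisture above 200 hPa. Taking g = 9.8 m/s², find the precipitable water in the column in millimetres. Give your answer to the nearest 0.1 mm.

PW ≈ 38.6 mm

Precipitable water is the column-integrated vapour mass per unit area: PW = (1/g) Σ q̄ Δp, with q in kg/kg and Δp in Pa (1 kg/m² of water = 1 mm).
Layer 1008–720 hPa: Δp = 288 hPa = 28800 Pa, q̄ = 0.00915 kg/kg → 0.00915 × 28800 / 9.8 = 26.89 mm
Layer 720–360 hPa: Δp = 360 hPa = 36000 Pa, q̄ = 0.00258 kg/kg → 0.00258 × 36000 / 9.8 = 9.48 mm
Layer 360–200 hPa: Δp = 160 hPa = 16000 Pa, q̄ = 0.00138 kg/kg → 0.00138 × 16000 / 9.8 = 2.25 mm
PW = 26.89 + 9.48 + 2.25 = 38.62 ≈ 38.6 mm.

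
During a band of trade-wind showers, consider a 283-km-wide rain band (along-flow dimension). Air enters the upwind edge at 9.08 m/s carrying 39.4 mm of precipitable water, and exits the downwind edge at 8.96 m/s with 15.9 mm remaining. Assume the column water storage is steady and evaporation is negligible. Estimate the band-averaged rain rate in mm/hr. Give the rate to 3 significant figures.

Column moisture flux per unit crosswind length is F = V × PW.
Inflow: F_in = 9.08 × 39.4 = 357.752 mm·m/s
Outflow: F_out = 8.96 × 15.9 = 142.464 mm·m/s
Steady-state rate R = (F_in − F_out)/L = (357.752 − 142.464) / 283000 m = 7.607e-04 mm/s.
R = 7.607e-04 × 3600 = 2.74 mm/hr.

R ≈ 2.74 mm/hr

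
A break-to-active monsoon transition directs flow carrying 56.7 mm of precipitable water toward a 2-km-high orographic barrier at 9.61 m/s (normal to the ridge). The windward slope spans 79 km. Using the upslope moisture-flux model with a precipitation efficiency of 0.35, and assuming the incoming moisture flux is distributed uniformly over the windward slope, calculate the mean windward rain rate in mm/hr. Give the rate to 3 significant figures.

R ≈ 8.69 mm/hr

Incoming column moisture flux per unit ridge length: F = V × PW = 9.61 × 56.7 = 544.887 mm·m/s.
Spread over the 79 km slope with efficiency ε = 0.35: R = ε·F/W = 0.35 × 544.887 / 79000 m = 2.414e-03 mm/s.
R = 2.414e-03 × 3600 = 8.69 mm/hr.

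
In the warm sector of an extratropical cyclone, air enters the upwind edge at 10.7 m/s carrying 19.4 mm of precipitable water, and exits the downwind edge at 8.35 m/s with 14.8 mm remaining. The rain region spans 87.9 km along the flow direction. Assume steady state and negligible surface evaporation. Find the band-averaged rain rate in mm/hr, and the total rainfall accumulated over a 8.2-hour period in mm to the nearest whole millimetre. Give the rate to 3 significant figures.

R ≈ 3.44 mm/hr; total ≈ 28 mm

Column moisture flux per unit crosswind length is F = V × PW.
Inflow: F_in = 10.7 × 19.4 = 207.58 mm·m/s
Outflow: F_out = 8.35 × 14.8 = 123.58 mm·m/s
Steady-state rate R = (F_in − F_out)/L = (207.58 − 123.58) / 87900 m = 9.556e-04 mm/s.
R = 9.556e-04 × 3600 = 3.44 mm/hr.
Over 8.2 h: total = 3.44 × 8.2 = 28.208 ≈ 28 mm.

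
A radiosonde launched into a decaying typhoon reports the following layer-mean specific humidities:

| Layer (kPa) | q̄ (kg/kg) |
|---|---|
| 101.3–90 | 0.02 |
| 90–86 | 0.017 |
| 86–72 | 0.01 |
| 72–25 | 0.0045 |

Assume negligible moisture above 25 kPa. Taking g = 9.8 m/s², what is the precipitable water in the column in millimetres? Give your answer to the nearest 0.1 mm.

PW ≈ 65.9 mm

Precipitable water is the column-integrated vapour mass per unit area: PW = (1/g) Σ q̄ Δp, with q in kg/kg and Δp in Pa (1 kg/m² of water = 1 mm).
Layer 101.3–90 kPa: Δp = 113 hPa = 11300 Pa, q̄ = 0.02 kg/kg → 0.02 × 11300 / 9.8 = 23.06 mm
Layer 90–86 kPa: Δp = 40 hPa = 4000 Pa, q̄ = 0.017 kg/kg → 0.017 × 4000 / 9.8 = 6.94 mm
Layer 86–72 kPa: Δp = 140 hPa = 14000 Pa, q̄ = 0.01 kg/kg → 0.01 × 14000 / 9.8 = 14.29 mm
Layer 72–25 kPa: Δp = 470 hPa = 47000 Pa, q̄ = 0.0045 kg/kg → 0.0045 × 47000 / 9.8 = 21.58 mm
PW = 23.06 + 6.94 + 14.29 + 21.58 = 65.87 ≈ 65.9 mm.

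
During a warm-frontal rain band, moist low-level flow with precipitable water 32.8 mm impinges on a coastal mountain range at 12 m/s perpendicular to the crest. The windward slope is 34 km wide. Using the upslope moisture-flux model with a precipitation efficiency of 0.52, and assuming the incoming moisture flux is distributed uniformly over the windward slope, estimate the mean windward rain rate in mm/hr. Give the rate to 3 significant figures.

Incoming column moisture flux per unit ridge length: F = V × PW = 12 × 32.8 = 393.6 mm·m/s.
Spread over the 34 km slope with efficiency ε = 0.52: R = ε·F/W = 0.52 × 393.6 / 34000 m = 6.020e-03 mm/s.
R = 6.020e-03 × 3600 = 21.7 mm/hr.

R ≈ 21.7 mm/hr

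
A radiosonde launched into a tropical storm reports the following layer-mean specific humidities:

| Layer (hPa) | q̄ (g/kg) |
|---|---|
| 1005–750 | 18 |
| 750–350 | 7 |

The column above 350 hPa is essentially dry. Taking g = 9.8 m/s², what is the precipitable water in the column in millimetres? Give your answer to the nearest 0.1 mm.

PW ≈ 75.4 mm

Precipitable water is the column-integrated vapour mass per unit area: PW = (1/g) Σ q̄ Δp, with q in kg/kg and Δp in Pa (1 kg/m² of water = 1 mm).
Layer 1005–750 hPa: Δp = 255 hPa = 25500 Pa, q̄ = 0.018 kg/kg → 0.018 × 25500 / 9.8 = 46.84 mm
Layer 750–350 hPa: Δp = 400 hPa = 40000 Pa, q̄ = 0.007 kg/kg → 0.007 × 40000 / 9.8 = 28.57 mm
PW = 46.84 + 28.57 = 75.41 ≈ 75.4 mm.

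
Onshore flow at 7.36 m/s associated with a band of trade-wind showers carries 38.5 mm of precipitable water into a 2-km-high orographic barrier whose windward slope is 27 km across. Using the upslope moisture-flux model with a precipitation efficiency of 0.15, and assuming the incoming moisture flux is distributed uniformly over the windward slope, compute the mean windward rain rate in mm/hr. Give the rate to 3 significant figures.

R ≈ 5.67 mm/hr

Incoming column moisture flux per unit ridge length: F = V × PW = 7.36 × 38.5 = 283.36 mm·m/s.
Spread over the 27 km slope with efficiency ε = 0.15: R = ε·F/W = 0.15 × 283.36 / 27000 m = 1.574e-03 mm/s.
R = 1.574e-03 × 3600 = 5.67 mm/hr.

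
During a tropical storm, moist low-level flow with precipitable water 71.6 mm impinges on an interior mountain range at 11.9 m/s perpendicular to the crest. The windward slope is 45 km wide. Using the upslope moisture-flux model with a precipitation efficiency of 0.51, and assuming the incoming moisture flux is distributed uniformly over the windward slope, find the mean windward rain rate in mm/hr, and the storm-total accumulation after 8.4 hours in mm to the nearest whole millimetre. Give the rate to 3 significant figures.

R ≈ 34.8 mm/hr; total ≈ 292 mm

Incoming column moisture flux per unit ridge length: F = V × PW = 11.9 × 71.6 = 852.04 mm·m/s.
Spread over the 45 km slope with efficiency ε = 0.51: R = ε·F/W = 0.51 × 852.04 / 45000 m = 9.656e-03 mm/s.
R = 9.656e-03 × 3600 = 34.8 mm/hr.
Over 8.4 h: total = 34.8 × 8.4 = 292.32 ≈ 292 mm.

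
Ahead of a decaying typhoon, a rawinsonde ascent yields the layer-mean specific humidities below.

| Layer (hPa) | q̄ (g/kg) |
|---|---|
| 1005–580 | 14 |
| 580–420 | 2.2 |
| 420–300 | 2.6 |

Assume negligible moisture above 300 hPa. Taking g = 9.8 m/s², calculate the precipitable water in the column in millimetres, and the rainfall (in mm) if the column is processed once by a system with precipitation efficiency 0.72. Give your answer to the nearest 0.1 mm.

Precipitable water is the column-integrated vapour mass per unit area: PW = (1/g) Σ q̄ Δp, with q in kg/kg and Δp in Pa (1 kg/m² of water = 1 mm).
Layer 1005–580 hPa: Δp = 425 hPa = 42500 Pa, q̄ = 0.014 kg/kg → 0.014 × 42500 / 9.8 = 60.71 mm
Layer 580–420 hPa: Δp = 160 hPa = 16000 Pa, q̄ = 0.0022 kg/kg → 0.0022 × 16000 / 9.8 = 3.59 mm
Layer 420–300 hPa: Δp = 120 hPa = 12000 Pa, q̄ = 0.0026 kg/kg → 0.0026 × 12000 / 9.8 = 3.18 mm
PW = 60.71 + 3.59 + 3.18 = 67.48 ≈ 67.5 mm.
Rainfall = ε × PW = 0.72 × 67.5 = 48.6 mm.

PW ≈ 67.5 mm; rainfall ≈ 48.6 mm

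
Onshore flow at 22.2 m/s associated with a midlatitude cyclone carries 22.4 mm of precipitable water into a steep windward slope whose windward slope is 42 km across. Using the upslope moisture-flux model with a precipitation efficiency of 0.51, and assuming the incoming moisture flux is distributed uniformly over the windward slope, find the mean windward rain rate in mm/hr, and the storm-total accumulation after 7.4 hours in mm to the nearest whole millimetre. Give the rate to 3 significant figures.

Incoming column moisture flux per unit ridge length: F = V × PW = 22.2 × 22.4 = 497.28 mm·m/s.
Spread over the 42 km slope with efficiency ε = 0.51: R = ε·F/W = 0.51 × 497.28 / 42000 m = 6.038e-03 mm/s.
R = 6.038e-03 × 3600 = 21.7 mm/hr.
Over 7.4 h: total = 21.7 × 7.4 = 160.58 ≈ 161 mm.

R ≈ 21.7 mm/hr; total ≈ 161 mm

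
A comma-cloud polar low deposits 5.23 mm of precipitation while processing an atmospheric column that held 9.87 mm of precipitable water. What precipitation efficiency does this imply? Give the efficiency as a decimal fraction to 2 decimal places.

ε = precipitation / PW = 5.23 / 9.87 = 0.53.

ε ≈ 0.53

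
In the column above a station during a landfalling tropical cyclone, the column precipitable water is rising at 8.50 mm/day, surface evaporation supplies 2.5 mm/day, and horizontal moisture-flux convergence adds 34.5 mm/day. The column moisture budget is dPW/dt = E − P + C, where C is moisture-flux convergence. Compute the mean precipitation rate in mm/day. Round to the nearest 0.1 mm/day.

P ≈ 28.5 mm/day

dPW/dt = +8.50 mm/day.
P = E + C − dPW/dt = 2.5 + (34.5) − (+8.50) = 28.5 mm/day.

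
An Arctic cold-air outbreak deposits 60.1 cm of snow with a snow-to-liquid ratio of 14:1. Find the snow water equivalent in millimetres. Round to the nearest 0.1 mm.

SWE ≈ 42.9 mm

SWE = snow depth / ratio = 60.1 cm / 14 = 4.293 cm = 42.9 mm.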